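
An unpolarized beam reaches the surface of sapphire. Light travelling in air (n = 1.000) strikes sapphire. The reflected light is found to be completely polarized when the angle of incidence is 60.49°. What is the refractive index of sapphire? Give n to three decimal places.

n ≈ 1.767

Brewster's law: tan θ_B = n₂/n₁ (light incident in air, refracted into sapphire).
n₂ = n₁ tan θ_B = 1.000 × tan 60.49° = 1.767.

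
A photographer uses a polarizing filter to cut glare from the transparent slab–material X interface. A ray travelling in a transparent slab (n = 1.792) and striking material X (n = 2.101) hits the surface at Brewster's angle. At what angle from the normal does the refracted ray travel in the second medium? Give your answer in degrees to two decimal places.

First find Brewster's angle: tan θ_B = 2.101/1.792 = 1.1724, giving θ_B = 49.54°.
Since θ_B + θ_t = 90° at Brewster incidence, θ_t = 90° − 49.54° = 40.46°.

θ_t ≈ 40.46°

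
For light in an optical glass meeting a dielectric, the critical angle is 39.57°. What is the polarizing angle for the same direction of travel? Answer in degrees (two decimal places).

θ_B ≈ 32.50°

sin θ_c = n₂/n₁, so n₂/n₁ = sin 39.57° = 0.6370.
Brewster: tan θ_B = n₂/n₁ = 0.6370.
θ_B = arctan(0.6370) = 32.50°.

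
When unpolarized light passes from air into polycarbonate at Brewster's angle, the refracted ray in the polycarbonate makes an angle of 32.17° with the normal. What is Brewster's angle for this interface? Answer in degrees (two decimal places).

Brewster's condition makes the reflected and refracted beams perpendicular: θ_B + θ_t = 90°.
So θ_B = 90° − θ_t = 90° − 32.17° = 57.83°.

θ_B ≈ 57.83°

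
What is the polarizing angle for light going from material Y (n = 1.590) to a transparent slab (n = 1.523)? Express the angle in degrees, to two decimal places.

At Brewster's angle the reflected and refracted rays are perpendicular, which with Snell's law gives tan θ_B = n₂/n₁.
Brewster's condition: tan θ_B = n₂/n₁ = 1.523/1.590 = 0.9579.
θ_B = arctan(0.9579) = 43.77°.

θ_B ≈ 43.77°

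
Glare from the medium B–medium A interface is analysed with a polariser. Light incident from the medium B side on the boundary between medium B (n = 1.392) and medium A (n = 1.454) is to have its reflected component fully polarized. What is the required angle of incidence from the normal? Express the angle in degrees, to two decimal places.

θ_B ≈ 46.25°

tan θ_B = n₂/n₁ = 1.454/1.392 = 1.0445.
θ_B = arctan(1.0445) = 46.25°.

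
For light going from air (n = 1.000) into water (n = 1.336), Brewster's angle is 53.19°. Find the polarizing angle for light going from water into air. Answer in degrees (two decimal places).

Reversing the direction swaps n₁ and n₂, so tan θ_B' = 1/tan θ_B and θ_B' = 90° − θ_B.
Hence θ_B' = 90° − 53.19° = 36.81°.

θ_B' ≈ 36.81°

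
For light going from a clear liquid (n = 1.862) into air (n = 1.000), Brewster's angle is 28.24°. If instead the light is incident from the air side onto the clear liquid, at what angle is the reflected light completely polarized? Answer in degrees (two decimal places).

tan θ_B' = n₁/n₂ = 1/tan θ_B, so θ_B' = 90° − θ_B.
θ_B' = 90° − 28.24° = 61.76°.

θ_B' ≈ 61.76°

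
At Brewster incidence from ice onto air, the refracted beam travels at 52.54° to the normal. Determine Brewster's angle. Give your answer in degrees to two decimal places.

θ_B ≈ 37.46°

Since the reflected and refracted rays are at right angles at the polarizing angle, θ_B + θ_t = 90°.
So θ_B = 90° − θ_t = 90° − 52.54° = 37.46°.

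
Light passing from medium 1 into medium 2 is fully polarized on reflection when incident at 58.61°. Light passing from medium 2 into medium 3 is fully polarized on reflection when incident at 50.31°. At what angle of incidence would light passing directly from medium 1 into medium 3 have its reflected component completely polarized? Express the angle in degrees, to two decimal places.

tan θ_B(1→2) = n₂/n₁ = tan 58.61° = 1.6389.
tan θ_B(2→3) = n₃/n₂ = tan 50.31° = 1.2049.
n₃/n₁ = 1.9748. Then tan θ_B(1→3) = n₃/n₁, so θ_B(1→3) = arctan(1.9748) = 63.14°.

θ_B ≈ 63.14°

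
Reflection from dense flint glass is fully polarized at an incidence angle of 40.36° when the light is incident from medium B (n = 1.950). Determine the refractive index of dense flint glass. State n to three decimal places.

Brewster's law: tan θ_B = n₂/n₁ (light incident in medium B, refracted into dense flint glass).
n₂ = n₁ tan θ_B = 1.950 × tan 40.36° = 1.657.

n ≈ 1.657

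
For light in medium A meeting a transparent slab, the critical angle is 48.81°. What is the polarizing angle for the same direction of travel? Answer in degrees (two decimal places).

θ_B ≈ 36.96°

At the critical angle sin θ_c = n₂/n₁, giving n₂/n₁ = sin 48.81° = 0.7525.
Then tan θ_B = n₂/n₁ = 0.7525, so θ_B = arctan 0.7525 = 36.96°.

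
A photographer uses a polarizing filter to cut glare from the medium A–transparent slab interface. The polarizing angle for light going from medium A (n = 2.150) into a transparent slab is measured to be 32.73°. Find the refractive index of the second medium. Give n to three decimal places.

Brewster's law: tan θ_B = n₂/n₁ (light incident in medium A, refracted into a transparent slab).
n₂ = n₁ tan θ_B = 2.150 × tan 32.73° = 1.382.

n ≈ 1.382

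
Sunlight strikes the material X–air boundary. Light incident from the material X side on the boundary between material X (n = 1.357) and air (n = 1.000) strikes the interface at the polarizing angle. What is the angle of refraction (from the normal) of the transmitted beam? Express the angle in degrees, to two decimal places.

θ_t ≈ 53.61°

θ_B = arctan(n₂/n₁) = arctan(1.000/1.357) = 36.39°.
The refracted ray is perpendicular to the reflected ray, so θ_t = 90° − θ_B = 53.61°.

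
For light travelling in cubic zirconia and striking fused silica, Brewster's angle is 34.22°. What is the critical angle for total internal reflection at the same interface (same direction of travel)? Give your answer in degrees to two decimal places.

n₂/n₁ = tan 34.22° = 0.6801; the critical angle satisfies sin θ_c = n₂/n₁.
θ_c = arcsin(0.6801) = 42.85°.

θ_c ≈ 42.85°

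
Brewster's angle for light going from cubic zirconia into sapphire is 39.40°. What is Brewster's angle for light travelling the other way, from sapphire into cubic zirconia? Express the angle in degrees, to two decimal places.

tan θ_B' = n₁/n₂ = 1/tan θ_B, so θ_B' = 90° − θ_B.
θ_B' = 90° − 39.40° = 50.60°.

θ_B' ≈ 50.60°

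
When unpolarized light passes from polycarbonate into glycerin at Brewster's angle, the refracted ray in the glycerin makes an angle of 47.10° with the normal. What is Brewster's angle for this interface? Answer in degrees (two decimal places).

θ_B ≈ 42.90°

Since the reflected and refracted rays are at right angles at the polarizing angle, θ_B + θ_t = 90°.
So θ_B = 90° − θ_t = 90° − 47.10° = 42.90°.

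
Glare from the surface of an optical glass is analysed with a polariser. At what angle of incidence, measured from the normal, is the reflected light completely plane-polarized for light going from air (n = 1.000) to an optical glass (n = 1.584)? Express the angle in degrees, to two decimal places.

At Brewster's angle the reflected and refracted rays are perpendicular, which with Snell's law gives tan θ_B = n₂/n₁.
tan θ_B = n₂/n₁ = 1.584/1.000 = 1.5840.
So θ_B = arctan 1.5840 = 57.74°.

θ_B ≈ 57.74°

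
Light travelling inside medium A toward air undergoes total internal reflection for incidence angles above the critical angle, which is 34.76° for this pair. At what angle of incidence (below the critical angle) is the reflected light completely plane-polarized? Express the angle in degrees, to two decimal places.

θ_B ≈ 29.69°

sin θ_c = n₂/n₁, so n₂/n₁ = sin 34.76° = 0.5701.
Brewster: tan θ_B = n₂/n₁ = 0.5701.
θ_B = arctan(0.5701) = 29.69°.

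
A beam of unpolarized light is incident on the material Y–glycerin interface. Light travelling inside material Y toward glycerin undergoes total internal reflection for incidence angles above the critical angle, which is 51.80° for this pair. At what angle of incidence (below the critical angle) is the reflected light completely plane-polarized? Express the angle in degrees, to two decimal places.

θ_B ≈ 38.16°

At the critical angle sin θ_c = n₂/n₁, giving n₂/n₁ = sin 51.80° = 0.7859.
Then tan θ_B = n₂/n₁ = 0.7859, so θ_B = arctan 0.7859 = 38.16°.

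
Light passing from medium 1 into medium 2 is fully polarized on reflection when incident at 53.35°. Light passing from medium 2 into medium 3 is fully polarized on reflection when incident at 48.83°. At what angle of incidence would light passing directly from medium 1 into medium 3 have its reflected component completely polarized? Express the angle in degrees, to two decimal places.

n₂/n₁ = tan 53.35° = 1.3440 and n₃/n₂ = tan 48.83° = 1.1435.
n₃/n₁ = 1.5369. Then tan θ_B(1→3) = n₃/n₁, so θ_B(1→3) = arctan(1.5369) = 56.95°.

θ_B ≈ 56.95°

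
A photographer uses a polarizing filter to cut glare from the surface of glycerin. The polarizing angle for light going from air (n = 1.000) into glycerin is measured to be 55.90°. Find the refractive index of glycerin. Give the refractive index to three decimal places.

Full polarization of the reflected beam means tan θ_B = n₂/n₁, where n₁ is the incident medium (air).
n₂ = n₁ tan θ_B = 1.000 × tan 55.90° = 1.477.

n ≈ 1.477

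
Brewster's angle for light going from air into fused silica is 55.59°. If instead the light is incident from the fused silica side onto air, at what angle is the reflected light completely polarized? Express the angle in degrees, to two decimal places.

θ_B' ≈ 34.41°

The two Brewster angles are complementary: θ_B' = 90° − θ_B = 90° − 55.59° = 34.41°.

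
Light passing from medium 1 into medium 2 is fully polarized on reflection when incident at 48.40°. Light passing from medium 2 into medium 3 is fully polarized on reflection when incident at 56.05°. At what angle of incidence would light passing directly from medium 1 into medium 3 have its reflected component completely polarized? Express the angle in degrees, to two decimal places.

n₂/n₁ = tan 48.40° = 1.1263 and n₃/n₂ = tan 56.05° = 1.4854.
n₃/n₁ = 1.6730. Then tan θ_B(1→3) = n₃/n₁, so θ_B(1→3) = arctan(1.6730) = 59.13°.

θ_B ≈ 59.13°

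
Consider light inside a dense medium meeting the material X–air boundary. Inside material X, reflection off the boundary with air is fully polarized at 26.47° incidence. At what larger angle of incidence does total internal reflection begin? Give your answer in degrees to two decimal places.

tan θ_B = n₂/n₁ = tan 26.47° = 0.4979.
Total internal reflection: sin θ_c = n₂/n₁ = 0.4979.
θ_c = arcsin(0.4979) = 29.86°.

θ_c ≈ 29.86°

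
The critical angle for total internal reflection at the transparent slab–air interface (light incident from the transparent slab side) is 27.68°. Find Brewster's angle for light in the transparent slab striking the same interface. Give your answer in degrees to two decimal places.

θ_B ≈ 24.92°

At the critical angle sin θ_c = n₂/n₁, giving n₂/n₁ = sin 27.68° = 0.4645.
Then tan θ_B = n₂/n₁ = 0.4645, so θ_B = arctan 0.4645 = 24.92°.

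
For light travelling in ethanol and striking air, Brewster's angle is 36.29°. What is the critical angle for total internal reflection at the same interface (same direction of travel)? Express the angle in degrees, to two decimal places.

From Brewster, n₂/n₁ = tan θ_B = tan 36.29° = 0.7343.
Then sin θ_c = n₂/n₁ = 0.7343, so θ_c = arcsin 0.7343 = 47.25°.

θ_c ≈ 47.25°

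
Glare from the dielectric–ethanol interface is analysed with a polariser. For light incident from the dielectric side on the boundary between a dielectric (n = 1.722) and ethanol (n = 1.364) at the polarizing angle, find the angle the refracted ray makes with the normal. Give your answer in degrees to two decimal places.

θ_t ≈ 51.62°

First find Brewster's angle: tan θ_B = 1.364/1.722 = 0.7921, giving θ_B = 38.38°.
Since θ_B + θ_t = 90° at Brewster incidence, θ_t = 90° − 38.38° = 51.62°.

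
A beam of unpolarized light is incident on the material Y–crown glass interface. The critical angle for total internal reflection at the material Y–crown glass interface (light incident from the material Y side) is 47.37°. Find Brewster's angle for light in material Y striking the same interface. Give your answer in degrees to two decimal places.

θ_B ≈ 36.34°

n₂/n₁ = sin θ_c = sin 47.37° = 0.7357.
tan θ_B equals the same ratio, so θ_B = arctan(0.7357) = 36.34°.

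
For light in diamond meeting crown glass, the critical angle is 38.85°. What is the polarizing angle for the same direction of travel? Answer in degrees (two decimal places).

At the critical angle sin θ_c = n₂/n₁, giving n₂/n₁ = sin 38.85° = 0.6273.
Then tan θ_B = n₂/n₁ = 0.6273, so θ_B = arctan 0.6273 = 32.10°.

θ_B ≈ 32.10°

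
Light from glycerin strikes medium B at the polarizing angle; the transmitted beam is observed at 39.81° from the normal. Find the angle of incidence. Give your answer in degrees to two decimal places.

At Brewster's angle the reflected and refracted rays are perpendicular, so θ_B + θ_t = 90°.
θ_B = 90° − 39.81° = 50.19°.

θ_B ≈ 50.19°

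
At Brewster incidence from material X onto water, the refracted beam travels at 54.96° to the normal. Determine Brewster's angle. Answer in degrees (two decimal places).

θ_B ≈ 35.04°

Brewster's condition makes the reflected and refracted beams perpendicular: θ_B + θ_t = 90°.
θ_B = 90° − 54.96° = 35.04°.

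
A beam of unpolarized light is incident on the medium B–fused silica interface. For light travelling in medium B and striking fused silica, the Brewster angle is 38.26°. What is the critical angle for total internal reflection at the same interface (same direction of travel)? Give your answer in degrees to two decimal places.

tan θ_B = n₂/n₁ = tan 38.26° = 0.7886.
Total internal reflection: sin θ_c = n₂/n₁ = 0.7886.
θ_c = arcsin(0.7886) = 52.06°.

θ_c ≈ 52.06°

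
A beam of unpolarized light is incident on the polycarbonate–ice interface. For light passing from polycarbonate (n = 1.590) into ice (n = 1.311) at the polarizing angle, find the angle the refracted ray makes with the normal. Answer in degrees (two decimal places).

θ_t ≈ 50.49°

θ_B = arctan(n₂/n₁) = arctan(1.311/1.590) = 39.51°.
Since θ_B + θ_t = 90° at Brewster incidence, θ_t = 90° − 39.51° = 50.49°.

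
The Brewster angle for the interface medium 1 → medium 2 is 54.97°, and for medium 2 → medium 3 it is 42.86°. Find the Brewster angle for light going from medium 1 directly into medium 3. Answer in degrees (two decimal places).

tan θ_B(1→2) = n₂/n₁ = tan 54.97° = 1.4266.
tan θ_B(2→3) = n₃/n₂ = tan 42.86° = 0.9280.
Multiplying, n₃/n₁ = 1.4266 × 0.9280 = 1.3238, and θ_B(1→3) = arctan 1.3238 = 52.93°.

θ_B ≈ 52.93°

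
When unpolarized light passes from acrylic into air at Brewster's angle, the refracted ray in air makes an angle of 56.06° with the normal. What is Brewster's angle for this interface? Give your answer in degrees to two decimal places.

Since the reflected and refracted rays are at right angles at the polarizing angle, θ_B + θ_t = 90°.
θ_B = 90° − 56.06° = 33.94°.

θ_B ≈ 33.94°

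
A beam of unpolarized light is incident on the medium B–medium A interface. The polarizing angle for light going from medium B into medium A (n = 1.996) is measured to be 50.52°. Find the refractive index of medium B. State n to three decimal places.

n ≈ 1.644

Brewster's law: tan θ_B = n₂/n₁ (light incident in medium B, refracted into medium A).
n₁ = n₂ / tan θ_B = 1.996 / tan 50.52° = 1.644.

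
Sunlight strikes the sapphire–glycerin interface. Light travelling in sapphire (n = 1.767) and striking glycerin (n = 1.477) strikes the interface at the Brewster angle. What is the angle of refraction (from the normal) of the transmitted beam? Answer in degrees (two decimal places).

First find Brewster's angle: tan θ_B = 1.477/1.767 = 0.8359, giving θ_B = 39.89°.
At Brewster's angle the reflected and refracted rays are perpendicular, so θ_t = 90° − θ_B = 90° − 39.89° = 50.11°.

θ_t ≈ 50.11°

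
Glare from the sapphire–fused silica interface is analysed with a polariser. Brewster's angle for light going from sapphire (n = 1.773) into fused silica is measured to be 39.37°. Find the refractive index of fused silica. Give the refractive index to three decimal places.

n ≈ 1.455

Full polarization of the reflected beam means tan θ_B = n₂/n₁, where n₁ is the incident medium (sapphire).
n₂ = n₁ tan θ_B = 1.773 × tan 39.37° = 1.455.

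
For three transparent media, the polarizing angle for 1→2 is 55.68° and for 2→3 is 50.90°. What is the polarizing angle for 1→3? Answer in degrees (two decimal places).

θ_B ≈ 60.98°

n₂/n₁ = tan 55.68° = 1.4648 and n₃/n₂ = tan 50.90° = 1.2305.
n₃/n₁ = 1.8025. Then tan θ_B(1→3) = n₃/n₁, so θ_B(1→3) = arctan(1.8025) = 60.98°.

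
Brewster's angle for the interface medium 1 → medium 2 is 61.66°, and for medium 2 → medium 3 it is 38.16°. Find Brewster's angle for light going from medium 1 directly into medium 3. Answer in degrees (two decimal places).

θ_B ≈ 55.54°

Each Brewster angle gives a ratio: n₂/n₁ = tan 61.66° = 1.8541, n₃/n₂ = tan 38.16° = 0.7858.
Multiplying, n₃/n₁ = 1.8541 × 0.7858 = 1.4569, and θ_B(1→3) = arctan 1.4569 = 55.54°.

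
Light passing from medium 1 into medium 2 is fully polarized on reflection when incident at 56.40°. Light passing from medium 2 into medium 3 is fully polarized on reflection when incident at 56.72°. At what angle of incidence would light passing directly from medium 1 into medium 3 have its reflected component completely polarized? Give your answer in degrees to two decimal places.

tan θ_B(1→2) = n₂/n₁ = tan 56.40° = 1.5051.
tan θ_B(2→3) = n₃/n₂ = tan 56.72° = 1.5235.
So n₃/n₁ = (n₂/n₁)(n₃/n₂) = 1.5051 × 1.5235 = 2.2931.
θ_B(1→3) = arctan(2.2931) = 66.44°.

θ_B ≈ 66.44°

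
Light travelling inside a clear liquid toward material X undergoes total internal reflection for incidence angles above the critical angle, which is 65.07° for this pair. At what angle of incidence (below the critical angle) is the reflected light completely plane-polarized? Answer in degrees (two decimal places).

θ_B ≈ 42.20°

n₂/n₁ = sin θ_c = sin 65.07° = 0.9068.
tan θ_B equals the same ratio, so θ_B = arctan(0.9068) = 42.20°.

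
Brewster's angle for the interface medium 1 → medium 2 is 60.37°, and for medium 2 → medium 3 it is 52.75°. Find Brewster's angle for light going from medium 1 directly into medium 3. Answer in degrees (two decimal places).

θ_B ≈ 66.61°

tan θ_B(1→2) = n₂/n₁ = tan 60.37° = 1.7582.
tan θ_B(2→3) = n₃/n₂ = tan 52.75° = 1.3151.
So n₃/n₁ = (n₂/n₁)(n₃/n₂) = 1.7582 × 1.3151 = 2.3121.
θ_B(1→3) = arctan(2.3121) = 66.61°.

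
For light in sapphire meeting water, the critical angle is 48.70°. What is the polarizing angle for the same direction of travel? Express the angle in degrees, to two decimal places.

n₂/n₁ = sin θ_c = sin 48.70° = 0.7513.
tan θ_B equals the same ratio, so θ_B = arctan(0.7513) = 36.92°.

θ_B ≈ 36.92°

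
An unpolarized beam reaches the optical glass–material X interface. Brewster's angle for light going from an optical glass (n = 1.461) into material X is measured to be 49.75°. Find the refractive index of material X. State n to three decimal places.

n ≈ 1.726

At Brewster's angle, tan θ_B = n₂/n₁ with n₁ on the incident side (an optical glass) and n₂ on the transmitted side (material X).
n₂ = n₁ tan θ_B = 1.461 × tan 49.75° = 1.726.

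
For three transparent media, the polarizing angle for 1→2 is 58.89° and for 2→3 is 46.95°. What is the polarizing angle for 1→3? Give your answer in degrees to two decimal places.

θ_B ≈ 60.59°

n₂/n₁ = tan 58.89° = 1.6571 and n₃/n₂ = tan 46.95° = 1.0705.
So n₃/n₁ = (n₂/n₁)(n₃/n₂) = 1.6571 × 1.0705 = 1.7739.
θ_B(1→3) = arctan(1.7739) = 60.59°.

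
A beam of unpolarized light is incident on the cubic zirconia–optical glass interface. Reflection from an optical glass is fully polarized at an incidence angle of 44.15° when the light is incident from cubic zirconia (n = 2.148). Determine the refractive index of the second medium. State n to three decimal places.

Brewster's law: tan θ_B = n₂/n₁ (light incident in cubic zirconia, refracted into an optical glass).
n₂ = n₁ tan θ_B = 2.148 × tan 44.15° = 2.085.

n ≈ 2.085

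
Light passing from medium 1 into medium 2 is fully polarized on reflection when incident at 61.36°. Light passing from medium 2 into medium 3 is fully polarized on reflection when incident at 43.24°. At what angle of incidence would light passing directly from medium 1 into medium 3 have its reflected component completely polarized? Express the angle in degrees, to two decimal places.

θ_B ≈ 59.85°

n₂/n₁ = tan 61.36° = 1.8311 and n₃/n₂ = tan 43.24° = 0.9404.
So n₃/n₁ = (n₂/n₁)(n₃/n₂) = 1.8311 × 0.9404 = 1.7219.
θ_B(1→3) = arctan(1.7219) = 59.85°.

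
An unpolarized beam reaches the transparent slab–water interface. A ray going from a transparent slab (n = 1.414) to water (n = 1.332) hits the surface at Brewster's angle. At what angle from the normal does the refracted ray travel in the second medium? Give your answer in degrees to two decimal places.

θ_t ≈ 46.71°

θ_B = arctan(n₂/n₁) = arctan(1.332/1.414) = 43.29°.
The refracted ray is perpendicular to the reflected ray, so θ_t = 90° − θ_B = 46.71°.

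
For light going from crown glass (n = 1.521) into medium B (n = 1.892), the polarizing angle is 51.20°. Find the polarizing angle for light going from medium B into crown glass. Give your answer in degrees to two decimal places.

θ_B' ≈ 38.80°

The two Brewster angles are complementary: θ_B' = 90° − θ_B = 90° − 51.20° = 38.80°.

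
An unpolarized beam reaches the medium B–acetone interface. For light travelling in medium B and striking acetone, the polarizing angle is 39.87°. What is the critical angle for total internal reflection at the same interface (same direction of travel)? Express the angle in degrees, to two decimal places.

tan θ_B = n₂/n₁ = tan 39.87° = 0.8352.
Total internal reflection: sin θ_c = n₂/n₁ = 0.8352.
θ_c = arcsin(0.8352) = 56.64°.

θ_c ≈ 56.64°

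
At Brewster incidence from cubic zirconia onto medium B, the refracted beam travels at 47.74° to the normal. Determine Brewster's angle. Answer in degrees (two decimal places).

θ_B ≈ 42.26°

Brewster's condition makes the reflected and refracted beams perpendicular: θ_B + θ_t = 90°.
So θ_B = 90° − θ_t = 90° − 47.74° = 42.26°.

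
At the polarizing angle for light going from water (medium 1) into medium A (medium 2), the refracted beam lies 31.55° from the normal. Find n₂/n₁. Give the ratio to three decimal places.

At Brewster incidence θ_B = 90° − θ_t = 90° − 31.55° = 58.45°.
tan θ_B = n₂/n₁, so n₂/n₁ = tan 58.45° = 1.629.

n₂/n₁ ≈ 1.629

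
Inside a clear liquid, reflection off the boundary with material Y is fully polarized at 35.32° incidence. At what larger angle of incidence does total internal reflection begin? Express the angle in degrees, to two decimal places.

θ_c ≈ 45.12°

tan θ_B = n₂/n₁ = tan 35.32° = 0.7086.
Total internal reflection: sin θ_c = n₂/n₁ = 0.7086.
θ_c = arcsin(0.7086) = 45.12°.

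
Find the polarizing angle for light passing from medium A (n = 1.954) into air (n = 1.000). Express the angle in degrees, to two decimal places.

tan θ_B = n₂/n₁ = 1.000/1.954 = 0.5118.
So θ_B = arctan 0.5118 = 27.10°.

θ_B ≈ 27.10°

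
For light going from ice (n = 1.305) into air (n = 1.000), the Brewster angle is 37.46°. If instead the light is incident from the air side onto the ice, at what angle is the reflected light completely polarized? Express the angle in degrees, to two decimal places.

tan θ_B' = n₁/n₂ = 1/tan θ_B, so θ_B' = 90° − θ_B.
θ_B' = 90° − 37.46° = 52.54°.

θ_B' ≈ 52.54°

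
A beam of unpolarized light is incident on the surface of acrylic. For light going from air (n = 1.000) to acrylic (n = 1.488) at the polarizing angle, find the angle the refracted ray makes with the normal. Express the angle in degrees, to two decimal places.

First find Brewster's angle: tan θ_B = 1.488/1.000 = 1.4880, giving θ_B = 56.10°.
Since θ_B + θ_t = 90° at Brewster incidence, θ_t = 90° − 56.10° = 33.90°.

θ_t ≈ 33.90°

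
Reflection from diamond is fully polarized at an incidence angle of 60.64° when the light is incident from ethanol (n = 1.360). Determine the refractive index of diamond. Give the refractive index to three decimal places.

n ≈ 2.418

Full polarization of the reflected beam means tan θ_B = n₂/n₁, where n₁ is the incident medium (ethanol).
n₂ = n₁ tan θ_B = 1.360 × tan 60.64° = 2.418.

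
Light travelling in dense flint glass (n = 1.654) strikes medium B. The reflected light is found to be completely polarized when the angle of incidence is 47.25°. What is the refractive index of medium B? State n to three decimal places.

Brewster's law: tan θ_B = n₂/n₁ (light incident in dense flint glass, refracted into medium B).
n₂ = n₁ tan θ_B = 1.654 × tan 47.25° = 1.789.

n ≈ 1.789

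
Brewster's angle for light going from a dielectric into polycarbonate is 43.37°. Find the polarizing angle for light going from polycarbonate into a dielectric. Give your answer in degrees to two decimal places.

θ_B' ≈ 46.63°

tan θ_B' = n₁/n₂ = 1/tan θ_B, so θ_B' = 90° − θ_B.
θ_B' = 90° − 43.37° = 46.63°.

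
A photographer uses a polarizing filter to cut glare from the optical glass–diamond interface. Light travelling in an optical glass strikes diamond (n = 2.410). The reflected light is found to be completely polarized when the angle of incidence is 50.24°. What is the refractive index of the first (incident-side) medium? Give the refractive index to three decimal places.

Full polarization of the reflected beam means tan θ_B = n₂/n₁, where n₁ is the incident medium (an optical glass).
n₁ = n₂ / tan θ_B = 2.410 / tan 50.24° = 2.005.

n ≈ 2.005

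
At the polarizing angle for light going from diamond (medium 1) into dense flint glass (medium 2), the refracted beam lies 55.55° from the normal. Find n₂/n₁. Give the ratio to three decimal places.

n₂/n₁ ≈ 0.686

At Brewster incidence θ_B = 90° − θ_t = 90° − 55.55° = 34.45°.
Then n₂/n₁ = tan θ_B = tan 34.45° = 0.686.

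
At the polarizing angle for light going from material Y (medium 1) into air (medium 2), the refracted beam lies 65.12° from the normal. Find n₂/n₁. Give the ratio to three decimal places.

n₂/n₁ ≈ 0.464

θ_B + θ_t = 90°, so θ_B = 90° − 65.12° = 24.88°.
Then n₂/n₁ = tan θ_B = tan 24.88° = 0.464.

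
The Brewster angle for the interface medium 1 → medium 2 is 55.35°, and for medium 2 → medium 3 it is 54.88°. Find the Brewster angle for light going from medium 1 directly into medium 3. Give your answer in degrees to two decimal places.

θ_B ≈ 64.08°

n₂/n₁ = tan 55.35° = 1.4469 and n₃/n₂ = tan 54.88° = 1.4218.
Multiplying, n₃/n₁ = 1.4469 × 1.4218 = 2.0572, and θ_B(1→3) = arctan 2.0572 = 64.08°.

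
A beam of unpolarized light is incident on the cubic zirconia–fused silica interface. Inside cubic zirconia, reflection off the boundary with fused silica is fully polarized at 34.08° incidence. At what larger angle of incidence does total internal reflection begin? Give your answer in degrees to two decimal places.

θ_c ≈ 42.57°

From Brewster, n₂/n₁ = tan θ_B = tan 34.08° = 0.6765.
Then sin θ_c = n₂/n₁ = 0.6765, so θ_c = arcsin 0.6765 = 42.57°.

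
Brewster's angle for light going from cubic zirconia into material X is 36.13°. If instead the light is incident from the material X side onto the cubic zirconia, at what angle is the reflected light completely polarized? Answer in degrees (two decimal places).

The two Brewster angles are complementary: θ_B' = 90° − θ_B = 90° − 36.13° = 53.87°.

θ_B' ≈ 53.87°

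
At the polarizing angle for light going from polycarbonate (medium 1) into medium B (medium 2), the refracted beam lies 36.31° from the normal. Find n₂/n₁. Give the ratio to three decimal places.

At Brewster incidence θ_B = 90° − θ_t = 90° − 36.31° = 53.69°.
Then n₂/n₁ = tan θ_B = tan 53.69° = 1.361.

n₂/n₁ ≈ 1.361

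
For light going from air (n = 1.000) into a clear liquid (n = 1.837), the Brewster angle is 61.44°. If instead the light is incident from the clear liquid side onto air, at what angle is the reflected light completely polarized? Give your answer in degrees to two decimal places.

Reversing the direction swaps n₁ and n₂, so tan θ_B' = 1/tan θ_B and θ_B' = 90° − θ_B.
Hence θ_B' = 90° − 61.44° = 28.56°.

θ_B' ≈ 28.56°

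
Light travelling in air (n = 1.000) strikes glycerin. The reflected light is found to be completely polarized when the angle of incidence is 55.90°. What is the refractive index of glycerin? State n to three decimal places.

Full polarization of the reflected beam means tan θ_B = n₂/n₁, where n₁ is the incident medium (air).
n₂ = n₁ tan θ_B = 1.000 × tan 55.90° = 1.477.

n ≈ 1.477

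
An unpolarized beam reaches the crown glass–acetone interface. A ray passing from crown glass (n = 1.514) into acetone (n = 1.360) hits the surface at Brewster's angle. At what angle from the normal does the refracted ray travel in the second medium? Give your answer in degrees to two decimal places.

θ_t ≈ 48.07°

θ_B = arctan(n₂/n₁) = arctan(1.360/1.514) = 41.93°.
Since θ_B + θ_t = 90° at Brewster incidence, θ_t = 90° − 41.93° = 48.07°.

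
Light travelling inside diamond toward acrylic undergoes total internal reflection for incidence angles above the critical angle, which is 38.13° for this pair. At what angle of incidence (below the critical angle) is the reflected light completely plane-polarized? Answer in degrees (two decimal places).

θ_B ≈ 31.69°

n₂/n₁ = sin θ_c = sin 38.13° = 0.6174.
tan θ_B equals the same ratio, so θ_B = arctan(0.6174) = 31.69°.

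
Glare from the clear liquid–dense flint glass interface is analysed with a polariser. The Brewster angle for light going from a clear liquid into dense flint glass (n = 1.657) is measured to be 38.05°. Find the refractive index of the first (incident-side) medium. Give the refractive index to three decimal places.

n ≈ 2.117

At the Brewster angle, tan θ_B = n₂/n₁ with n₁ on the incident side (a clear liquid) and n₂ on the transmitted side (dense flint glass).
n₁ = n₂ / tan θ_B = 1.657 / tan 38.05° = 2.117.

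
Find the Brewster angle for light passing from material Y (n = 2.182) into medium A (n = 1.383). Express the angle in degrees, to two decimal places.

Here n₂/n₁ = 1.383/2.182 = 0.6338, and Brewster's law gives tan θ_B = n₂/n₁. Taking the arctangent, θ_B = 32.37°.

θ_B ≈ 32.37°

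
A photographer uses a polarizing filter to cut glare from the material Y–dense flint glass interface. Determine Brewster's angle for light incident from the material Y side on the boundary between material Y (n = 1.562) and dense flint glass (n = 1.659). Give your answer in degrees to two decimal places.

Here n₂/n₁ = 1.659/1.562 = 1.0621, and Brewster's law gives tan θ_B = n₂/n₁.
So θ_B = arctan 1.0621 = 46.72°.

θ_B ≈ 46.72°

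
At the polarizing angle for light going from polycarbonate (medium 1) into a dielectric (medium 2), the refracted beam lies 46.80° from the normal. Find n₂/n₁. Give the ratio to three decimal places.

At Brewster incidence θ_B = 90° − θ_t = 90° − 46.80° = 43.20°.
Then n₂/n₁ = tan θ_B = tan 43.20° = 0.939.

n₂/n₁ ≈ 0.939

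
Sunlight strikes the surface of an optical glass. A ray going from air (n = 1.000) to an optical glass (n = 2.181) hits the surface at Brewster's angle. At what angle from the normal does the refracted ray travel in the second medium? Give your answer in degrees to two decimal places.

θ_t ≈ 24.63°

θ_B = arctan(n₂/n₁) = arctan(2.181/1.000) = 65.37°.
At Brewster's angle the reflected and refracted rays are perpendicular, so θ_t = 90° − θ_B = 90° − 65.37° = 24.63°.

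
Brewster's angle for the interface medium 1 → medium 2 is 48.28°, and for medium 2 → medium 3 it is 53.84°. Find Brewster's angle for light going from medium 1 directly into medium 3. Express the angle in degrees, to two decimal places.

θ_B ≈ 56.91°

n₂/n₁ = tan 48.28° = 1.1216 and n₃/n₂ = tan 53.84° = 1.3683.
n₃/n₁ = 1.5347. Then tan θ_B(1→3) = n₃/n₁, so θ_B(1→3) = arctan(1.5347) = 56.91°.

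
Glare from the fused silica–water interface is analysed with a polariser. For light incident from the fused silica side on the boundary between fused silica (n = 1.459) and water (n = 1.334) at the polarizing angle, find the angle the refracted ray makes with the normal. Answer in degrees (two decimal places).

tan θ_B = n₂/n₁ = 1.334/1.459 = 0.9143, so θ_B = 42.44°.
Since θ_B + θ_t = 90° at Brewster incidence, θ_t = 90° − 42.44° = 47.56°.

θ_t ≈ 47.56°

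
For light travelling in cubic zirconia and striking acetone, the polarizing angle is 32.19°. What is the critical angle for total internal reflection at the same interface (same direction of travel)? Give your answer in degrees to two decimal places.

n₂/n₁ = tan 32.19° = 0.6295; the critical angle satisfies sin θ_c = n₂/n₁.
θ_c = arcsin(0.6295) = 39.01°.

θ_c ≈ 39.01°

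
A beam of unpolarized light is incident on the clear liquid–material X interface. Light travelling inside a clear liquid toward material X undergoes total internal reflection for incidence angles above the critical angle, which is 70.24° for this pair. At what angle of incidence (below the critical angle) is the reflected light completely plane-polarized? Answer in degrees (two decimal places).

sin θ_c = n₂/n₁, so n₂/n₁ = sin 70.24° = 0.9411.
Brewster: tan θ_B = n₂/n₁ = 0.9411.
θ_B = arctan(0.9411) = 43.26°.

θ_B ≈ 43.26°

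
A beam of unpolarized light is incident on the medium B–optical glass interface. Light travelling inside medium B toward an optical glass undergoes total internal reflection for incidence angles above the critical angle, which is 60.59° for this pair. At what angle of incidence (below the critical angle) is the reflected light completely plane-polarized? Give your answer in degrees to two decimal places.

sin θ_c = n₂/n₁, so n₂/n₁ = sin 60.59° = 0.8711.
Brewster: tan θ_B = n₂/n₁ = 0.8711.
θ_B = arctan(0.8711) = 41.06°.

θ_B ≈ 41.06°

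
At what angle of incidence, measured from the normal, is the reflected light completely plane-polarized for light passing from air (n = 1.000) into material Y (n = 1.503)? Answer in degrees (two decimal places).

At Brewster's angle the reflected and refracted rays are perpendicular, which with Snell's law gives tan θ_B = n₂/n₁.
tan θ_B = n₂/n₁ = 1.503/1.000 = 1.5030. Taking the arctangent, θ_B = 56.36°.

θ_B ≈ 56.36°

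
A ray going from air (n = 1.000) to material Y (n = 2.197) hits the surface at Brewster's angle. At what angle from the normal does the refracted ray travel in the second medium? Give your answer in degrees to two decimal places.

tan θ_B = n₂/n₁ = 2.197/1.000 = 2.1970, so θ_B = 65.53°.
The refracted ray is perpendicular to the reflected ray, so θ_t = 90° − θ_B = 24.47°.

θ_t ≈ 24.47°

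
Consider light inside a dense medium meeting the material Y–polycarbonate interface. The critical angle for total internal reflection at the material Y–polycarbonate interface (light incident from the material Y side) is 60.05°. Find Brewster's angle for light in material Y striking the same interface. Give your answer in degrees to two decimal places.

At the critical angle sin θ_c = n₂/n₁, giving n₂/n₁ = sin 60.05° = 0.8665.
Then tan θ_B = n₂/n₁ = 0.8665, so θ_B = arctan 0.8665 = 40.91°.

θ_B ≈ 40.91°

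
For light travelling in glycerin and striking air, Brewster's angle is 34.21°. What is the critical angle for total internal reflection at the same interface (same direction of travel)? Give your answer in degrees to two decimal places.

θ_c ≈ 42.83°

From Brewster, n₂/n₁ = tan θ_B = tan 34.21° = 0.6799.
Then sin θ_c = n₂/n₁ = 0.6799, so θ_c = arcsin 0.6799 = 42.83°.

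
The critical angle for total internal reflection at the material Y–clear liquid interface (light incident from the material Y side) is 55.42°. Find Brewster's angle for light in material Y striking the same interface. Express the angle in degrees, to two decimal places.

At the critical angle sin θ_c = n₂/n₁, giving n₂/n₁ = sin 55.42° = 0.8233.
Then tan θ_B = n₂/n₁ = 0.8233, so θ_B = arctan 0.8233 = 39.47°.

θ_B ≈ 39.47°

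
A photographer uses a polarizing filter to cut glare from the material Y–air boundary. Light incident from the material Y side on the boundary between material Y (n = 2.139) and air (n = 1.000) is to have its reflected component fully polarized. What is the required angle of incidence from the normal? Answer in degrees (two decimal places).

θ_B ≈ 25.06°

Here n₂/n₁ = 1.000/2.139 = 0.4675, and Brewster's law gives tan θ_B = n₂/n₁.
θ_B = arctan(0.4675) = 25.06°.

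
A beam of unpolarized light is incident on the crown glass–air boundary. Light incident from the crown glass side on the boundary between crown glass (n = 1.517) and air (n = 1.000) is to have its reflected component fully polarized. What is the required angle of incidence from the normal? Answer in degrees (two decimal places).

θ_B ≈ 33.39°

The reflected p-component vanishes when tan θ_B = n₂/n₁.
Here n₂/n₁ = 1.000/1.517 = 0.6592, and Brewster's law gives tan θ_B = n₂/n₁.
θ_B = arctan(0.6592) = 33.39°.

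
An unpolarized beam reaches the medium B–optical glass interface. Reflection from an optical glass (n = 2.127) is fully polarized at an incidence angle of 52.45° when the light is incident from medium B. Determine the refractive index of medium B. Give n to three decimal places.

Brewster's law: tan θ_B = n₂/n₁ (light incident in medium B, refracted into an optical glass).
n₁ = n₂ / tan θ_B = 2.127 / tan 52.45° = 1.635.

n ≈ 1.635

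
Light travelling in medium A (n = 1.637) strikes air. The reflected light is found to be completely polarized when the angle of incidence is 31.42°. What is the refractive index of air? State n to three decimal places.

Full polarization of the reflected beam means tan θ_B = n₂/n₁, where n₁ is the incident medium (medium A).
n₂ = n₁ tan θ_B = 1.637 × tan 31.42° = 1.000.

n ≈ 1.000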